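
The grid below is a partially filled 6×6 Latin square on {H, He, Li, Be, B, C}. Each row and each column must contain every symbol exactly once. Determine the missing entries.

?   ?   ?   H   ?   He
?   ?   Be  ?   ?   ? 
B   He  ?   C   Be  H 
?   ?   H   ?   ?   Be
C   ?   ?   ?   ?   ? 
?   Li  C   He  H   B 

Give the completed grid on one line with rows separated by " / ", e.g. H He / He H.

Li Be B H C He / H B Be Li He C / B He Li C Be H / He C H B Li Be / C H He Be B Li / Be Li C He H B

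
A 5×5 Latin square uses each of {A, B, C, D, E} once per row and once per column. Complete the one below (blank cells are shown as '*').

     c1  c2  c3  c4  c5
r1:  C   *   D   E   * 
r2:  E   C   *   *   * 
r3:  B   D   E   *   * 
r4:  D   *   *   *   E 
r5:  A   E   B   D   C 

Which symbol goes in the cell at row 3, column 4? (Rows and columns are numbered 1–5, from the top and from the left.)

(r2,c3): row 2 has {C,E}; column 3 has {B,D,E}, so it must be A.
(r2,c4): row 2 has {A,C,E}; column 4 has {D,E}, so it must be B.
(r2,c5): row 2 has {A,B,C,E}; column 5 has {C,E}, so it must be D.
(r3,c5): row 3 has {B,D,E}; column 5 has {C,D,E}, so it must be A.
(r4,c3): row 4 has {D,E}; column 3 has {A,B,D,E}, so it must be C.
(r4,c4): row 4 has {C,D,E}; column 4 has {B,D,E}, so it must be A.
(r1,c5): row 1 has {C,D,E}; column 5 has {A,C,D,E}, so it must be B.
(r3,c4): row 3 has {A,B,D,E}; column 4 has {A,B,D,E}, so it must be C.

C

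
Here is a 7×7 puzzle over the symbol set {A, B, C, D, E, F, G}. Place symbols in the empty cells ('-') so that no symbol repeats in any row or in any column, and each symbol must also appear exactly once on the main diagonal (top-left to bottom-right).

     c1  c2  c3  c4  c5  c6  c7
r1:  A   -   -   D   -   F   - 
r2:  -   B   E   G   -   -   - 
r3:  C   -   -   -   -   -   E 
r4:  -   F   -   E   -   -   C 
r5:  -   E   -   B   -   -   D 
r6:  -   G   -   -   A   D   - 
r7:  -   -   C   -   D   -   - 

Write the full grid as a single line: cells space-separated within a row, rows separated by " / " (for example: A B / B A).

(r1,c2) = C
(r7,c2) = A
(r7,c4) = F
(r7,c7) = G
(r1,c7) = B
(r3,c2) = D
(r3,c3) = F
(r3,c4) = A
(r5,c5) = C
(r6,c3) = B
(r6,c4) = C
(r6,c7) = F
(r1,c3) = G
(r1,c5) = E
(r2,c5) = F
(r2,c7) = A
(r5,c3) = A
(r5,c6) = G
(r6,c1) = E
(r7,c1) = B
(r7,c6) = E
(r2,c1) = D
(r2,c6) = C
(r3,c6) = B
(r4,c1) = G
(r4,c3) = D
(r4,c5) = B
(r4,c6) = A
(r5,c1) = F
(r3,c5) = G

A C G D E F B / D B E G F C A / C D F A G B E / G F D E B A C / F E A B C G D / E G B C A D F / B A C F D E G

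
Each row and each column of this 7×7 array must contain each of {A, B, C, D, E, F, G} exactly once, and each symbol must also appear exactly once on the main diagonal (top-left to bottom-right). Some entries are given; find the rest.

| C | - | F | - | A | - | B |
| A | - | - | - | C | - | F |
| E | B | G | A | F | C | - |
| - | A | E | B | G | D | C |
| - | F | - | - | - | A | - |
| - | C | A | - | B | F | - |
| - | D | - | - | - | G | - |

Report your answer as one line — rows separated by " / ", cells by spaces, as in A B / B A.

C G F D A E B / A E D G C B F / E B G A F C D / F A E B G D C / G F B C D A E / D C A E B F G / B D C F E G A

(r1,c6) = E
(r2,c2) = E
(r2,c6) = B
(r3,c7) = D
(r4,c1) = F
(r5,c5) = D
(r7,c1) = B
(r7,c3) = C
(r7,c5) = E
(r7,c7) = A
(r1,c2) = G
(r1,c4) = D
(r2,c3) = D
(r2,c4) = G
(r5,c1) = G
(r5,c3) = B
(r5,c7) = E
(r6,c1) = D
(r6,c4) = E
(r6,c7) = G
(r7,c4) = F
(r5,c4) = C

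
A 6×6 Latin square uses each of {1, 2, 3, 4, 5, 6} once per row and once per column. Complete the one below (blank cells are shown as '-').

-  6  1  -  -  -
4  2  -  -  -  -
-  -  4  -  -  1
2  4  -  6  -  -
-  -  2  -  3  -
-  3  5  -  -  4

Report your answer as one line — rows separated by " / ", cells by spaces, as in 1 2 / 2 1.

(r3,c2) = 5
(r4,c3) = 3
(r4,c6) = 5
(r5,c2) = 1
(r5,c6) = 6
(r2,c3) = 6
(r2,c6) = 3
(r4,c5) = 1
(r5,c1) = 5
(r5,c4) = 4
(r1,c1) = 3
(r1,c6) = 2
(r2,c5) = 5
(r3,c1) = 6
(r3,c5) = 2
(r6,c1) = 1
(r6,c4) = 2
(r6,c5) = 6
(r1,c4) = 5
(r1,c5) = 4
(r2,c4) = 1
(r3,c4) = 3

3 6 1 5 4 2 / 4 2 6 1 5 3 / 6 5 4 3 2 1 / 2 4 3 6 1 5 / 5 1 2 4 3 6 / 1 3 5 2 6 4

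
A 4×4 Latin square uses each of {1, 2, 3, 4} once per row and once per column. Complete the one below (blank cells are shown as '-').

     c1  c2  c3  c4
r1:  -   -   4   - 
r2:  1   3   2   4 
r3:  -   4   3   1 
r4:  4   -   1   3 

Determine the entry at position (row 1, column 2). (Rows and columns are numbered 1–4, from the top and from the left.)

1

row 1 has {4}; column 4 has {1,3,4} — only 2 is left for (r1,c4).
row 3 has {1,3,4}; column 1 has {1,4} — only 2 is left for (r3,c1).
row 4 has {1,3,4}; column 2 has {3,4} — only 2 is left for (r4,c2).
row 1 has {2,4}; column 1 has {1,2,4} — only 3 is left for (r1,c1).
row 1 has {2,3,4}; column 2 has {2,3,4} — only 1 is left for (r1,c2).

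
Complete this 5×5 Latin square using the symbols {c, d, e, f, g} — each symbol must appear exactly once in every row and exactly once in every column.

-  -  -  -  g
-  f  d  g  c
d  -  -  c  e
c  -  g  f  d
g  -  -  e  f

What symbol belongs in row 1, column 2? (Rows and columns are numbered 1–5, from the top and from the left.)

(r1,c4) = d
(r2,c1) = e
(r3,c2) = g
(r3,c3) = f
(r4,c2) = e
(r5,c3) = c
(r1,c1) = f
(r1,c2) = c

c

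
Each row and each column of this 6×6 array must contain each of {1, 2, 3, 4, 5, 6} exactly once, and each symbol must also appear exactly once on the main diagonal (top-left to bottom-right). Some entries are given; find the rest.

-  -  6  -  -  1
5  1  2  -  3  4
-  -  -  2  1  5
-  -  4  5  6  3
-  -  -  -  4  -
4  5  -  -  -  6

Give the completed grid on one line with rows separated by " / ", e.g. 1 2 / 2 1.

Cell (r2,c4): row 2 has {1,2,3,4,5}; column 4 has {2,5} → 6.
Cell (r3,c3): row 3 has {1,2,5}; column 3 has {2,4,6}; the diagonal has {1,4,5,6} → 3.
Cell (r4,c2): row 4 has {3,4,5,6}; column 2 has {1,5} → 2.
Cell (r5,c6): row 5 has {4}; column 6 has {1,3,4,5,6} → 2.
Cell (r6,c3): row 6 has {4,5,6}; column 3 has {2,3,4,6} → 1.
Cell (r6,c4): row 6 has {1,4,5,6}; column 4 has {2,5,6} → 3.
Cell (r6,c5): row 6 has {1,3,4,5,6}; column 5 has {1,3,4,6} → 2.
Cell (r1,c1): row 1 has {1,6}; column 1 has {4,5}; the diagonal has {1,3,4,5,6} → 2.
Cell (r1,c4): row 1 has {1,2,6}; column 4 has {2,3,5,6} → 4.
Cell (r1,c5): row 1 has {1,2,4,6}; column 5 has {1,2,3,4,6} → 5.
Cell (r3,c1): row 3 has {1,2,3,5}; column 1 has {2,4,5} → 6.
Cell (r3,c2): row 3 has {1,2,3,5,6}; column 2 has {1,2,5} → 4.
Cell (r4,c1): row 4 has {2,3,4,5,6}; column 1 has {2,4,5,6} → 1.
Cell (r5,c1): row 5 has {2,4}; column 1 has {1,2,4,5,6} → 3.
Cell (r5,c2): row 5 has {2,3,4}; column 2 has {1,2,4,5} → 6.
Cell (r5,c3): row 5 has {2,3,4,6}; column 3 has {1,2,3,4,6} → 5.
Cell (r5,c4): row 5 has {2,3,4,5,6}; column 4 has {2,3,4,5,6} → 1.
Cell (r1,c2): row 1 has {1,2,4,5,6}; column 2 has {1,2,4,5,6} → 3.

2 3 6 4 5 1 / 5 1 2 6 3 4 / 6 4 3 2 1 5 / 1 2 4 5 6 3 / 3 6 5 1 4 2 / 4 5 1 3 2 6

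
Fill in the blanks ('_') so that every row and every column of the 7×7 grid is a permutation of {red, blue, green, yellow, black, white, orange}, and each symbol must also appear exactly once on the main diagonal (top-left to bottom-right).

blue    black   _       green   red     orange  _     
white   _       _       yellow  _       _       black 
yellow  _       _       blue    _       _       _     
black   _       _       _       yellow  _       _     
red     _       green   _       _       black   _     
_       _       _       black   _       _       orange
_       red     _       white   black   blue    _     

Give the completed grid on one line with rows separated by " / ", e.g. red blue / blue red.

blue black white green red orange yellow / white orange blue yellow green red black / yellow green black blue orange white red / black blue orange red yellow green white / red yellow green orange white black blue / green white red black blue yellow orange / orange red yellow white black blue green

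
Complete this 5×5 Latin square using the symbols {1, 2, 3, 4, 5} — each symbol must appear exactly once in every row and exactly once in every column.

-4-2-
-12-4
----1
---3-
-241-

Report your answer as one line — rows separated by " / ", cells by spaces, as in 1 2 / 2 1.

(r2,c4) = 5
(r3,c4) = 4
(r4,c2) = 5
(r4,c3) = 1
(r4,c5) = 2
(r2,c1) = 3
(r3,c2) = 3
(r3,c3) = 5
(r4,c1) = 4
(r5,c1) = 5
(r5,c5) = 3
(r1,c1) = 1
(r1,c3) = 3
(r1,c5) = 5
(r3,c1) = 2

1 4 3 2 5 / 3 1 2 5 4 / 2 3 5 4 1 / 4 5 1 3 2 / 5 2 4 1 3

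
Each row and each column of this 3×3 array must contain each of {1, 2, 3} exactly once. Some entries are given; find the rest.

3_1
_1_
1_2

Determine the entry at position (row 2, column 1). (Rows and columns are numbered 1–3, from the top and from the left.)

(r1,c2): row 1 has {1,3}; column 2 has {1}, so it must be 2.
(r2,c1): row 2 has {1}; column 1 has {1,3}, so it must be 2.

2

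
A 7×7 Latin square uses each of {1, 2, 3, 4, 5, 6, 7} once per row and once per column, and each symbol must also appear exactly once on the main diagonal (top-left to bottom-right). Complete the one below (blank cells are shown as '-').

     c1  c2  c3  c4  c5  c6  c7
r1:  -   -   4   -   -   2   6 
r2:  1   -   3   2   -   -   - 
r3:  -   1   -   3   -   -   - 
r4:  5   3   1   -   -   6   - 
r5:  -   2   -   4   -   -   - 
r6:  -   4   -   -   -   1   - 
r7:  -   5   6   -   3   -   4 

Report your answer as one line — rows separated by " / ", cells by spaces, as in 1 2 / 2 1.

3 7 4 5 1 2 6 / 1 6 3 2 7 4 5 / 4 1 2 3 6 5 7 / 5 3 1 7 4 6 2 / 6 2 7 4 5 3 1 / 7 4 5 6 2 1 3 / 2 5 6 1 3 7 4

(r1,c2): row 1 has {2,4,6}; column 2 has {1,2,3,4,5}, so it must be 7.
(r2,c2): row 2 has {1,2,3}; column 2 has {1,2,3,4,5,7}; the diagonal has {1,4}, so it must be 6.
(r4,c4): row 4 has {1,3,5,6}; column 4 has {2,3,4}; the diagonal has {1,4,6}, so it must be 7.
(r4,c7): row 4 has {1,3,5,6,7}; column 7 has {4,6}, so it must be 2.
(r5,c5): row 5 has {2,4}; column 5 has {3}; the diagonal has {1,4,6,7}, so it must be 5.
(r7,c4): row 7 has {3,4,5,6}; column 4 has {2,3,4,7}, so it must be 1.
(r7,c6): row 7 has {1,3,4,5,6}; column 6 has {1,2,6}, so it must be 7.
(r1,c1): row 1 has {2,4,6,7}; column 1 has {1,5}; the diagonal has {1,4,5,6,7}, so it must be 3.
(r1,c4): row 1 has {2,3,4,6,7}; column 4 has {1,2,3,4,7}, so it must be 5.
(r1,c5): row 1 has {2,3,4,5,6,7}; column 5 has {3,5}, so it must be 1.
(r3,c3): row 3 has {1,3}; column 3 has {1,3,4,6}; the diagonal has {1,3,4,5,6,7}, so it must be 2.
(r4,c5): row 4 has {1,2,3,5,6,7}; column 5 has {1,3,5}, so it must be 4.
(r5,c3): row 5 has {2,4,5}; column 3 has {1,2,3,4,6}, so it must be 7.
(r5,c6): row 5 has {2,4,5,7}; column 6 has {1,2,6,7}, so it must be 3.
(r5,c7): row 5 has {2,3,4,5,7}; column 7 has {2,4,6}, so it must be 1.
(r6,c3): row 6 has {1,4}; column 3 has {1,2,3,4,6,7}, so it must be 5.
(r6,c4): row 6 has {1,4,5}; column 4 has {1,2,3,4,5,7}, so it must be 6.
(r7,c1): row 7 has {1,3,4,5,6,7}; column 1 has {1,3,5}, so it must be 2.
(r2,c5): row 2 has {1,2,3,6}; column 5 has {1,3,4,5}, so it must be 7.
(r2,c7): row 2 has {1,2,3,6,7}; column 7 has {1,2,4,6}, so it must be 5.
(r3,c5): row 3 has {1,2,3}; column 5 has {1,3,4,5,7}, so it must be 6.
(r3,c7): row 3 has {1,2,3,6}; column 7 has {1,2,4,5,6}, so it must be 7.
(r5,c1): row 5 has {1,2,3,4,5,7}; column 1 has {1,2,3,5}, so it must be 6.
(r6,c1): row 6 has {1,4,5,6}; column 1 has {1,2,3,5,6}, so it must be 7.
(r6,c5): row 6 has {1,4,5,6,7}; column 5 has {1,3,4,5,6,7}, so it must be 2.
(r6,c7): row 6 has {1,2,4,5,6,7}; column 7 has {1,2,4,5,6,7}, so it must be 3.
(r2,c6): row 2 has {1,2,3,5,6,7}; column 6 has {1,2,3,6,7}, so it must be 4.
(r3,c1): row 3 has {1,2,3,6,7}; column 1 has {1,2,3,5,6,7}, so it must be 4.
(r3,c6): row 3 has {1,2,3,4,6,7}; column 6 has {1,2,3,4,6,7}, so it must be 5.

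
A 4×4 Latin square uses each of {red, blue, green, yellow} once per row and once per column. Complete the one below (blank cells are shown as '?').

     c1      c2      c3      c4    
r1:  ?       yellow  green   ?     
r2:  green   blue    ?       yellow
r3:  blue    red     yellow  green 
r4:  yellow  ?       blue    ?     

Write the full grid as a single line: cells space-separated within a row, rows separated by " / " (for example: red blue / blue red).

red yellow green blue / green blue red yellow / blue red yellow green / yellow green blue red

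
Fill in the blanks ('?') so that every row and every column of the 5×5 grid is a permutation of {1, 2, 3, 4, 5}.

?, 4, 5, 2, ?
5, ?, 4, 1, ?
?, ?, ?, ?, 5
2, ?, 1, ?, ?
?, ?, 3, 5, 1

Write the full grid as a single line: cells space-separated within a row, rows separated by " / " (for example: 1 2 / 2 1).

1 4 5 2 3 / 5 3 4 1 2 / 3 1 2 4 5 / 2 5 1 3 4 / 4 2 3 5 1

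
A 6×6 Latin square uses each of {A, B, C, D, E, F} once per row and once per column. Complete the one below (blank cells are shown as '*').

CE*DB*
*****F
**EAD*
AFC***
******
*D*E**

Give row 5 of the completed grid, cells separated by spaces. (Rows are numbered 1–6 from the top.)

D A B F C E

Cell (r1,c6): row 1 has {B,C,D,E}; column 6 has {F} → A.
Cell (r4,c4): row 4 has {A,C,F}; column 4 has {A,D,E} → B.
Cell (r4,c5): row 4 has {A,B,C,F}; column 5 has {B,D} → E.
Cell (r4,c6): row 4 has {A,B,C,E,F}; column 6 has {A,F} → D.
Cell (r1,c3): row 1 has {A,B,C,D,E}; column 3 has {C,E} → F.
Cell (r2,c4): row 2 has {F}; column 4 has {A,B,D,E} → C.
Cell (r2,c5): row 2 has {C,F}; column 5 has {B,D,E} → A.
Cell (r5,c4): row 5 is empty so far; column 4 has {A,B,C,D,E} → F.
Cell (r5,c5): row 5 has {F}; column 5 has {A,B,D,E} → C.
Cell (r6,c5): row 6 has {D,E}; column 5 has {A,B,C,D,E} → F.
Cell (r2,c2): row 2 has {A,C,F}; column 2 has {D,E,F} → B.
Cell (r2,c3): row 2 has {A,B,C,F}; column 3 has {C,E,F} → D.
Cell (r3,c2): row 3 has {A,D,E}; column 2 has {B,D,E,F} → C.
Cell (r3,c6): row 3 has {A,C,D,E}; column 6 has {A,D,F} → B.
Cell (r5,c2): row 5 has {C,F}; column 2 has {B,C,D,E,F} → A.
Cell (r5,c3): row 5 has {A,C,F}; column 3 has {C,D,E,F} → B.
Cell (r5,c6): row 5 has {A,B,C,F}; column 6 has {A,B,D,F} → E.
Cell (r6,c1): row 6 has {D,E,F}; column 1 has {A,C} → B.
Cell (r6,c3): row 6 has {B,D,E,F}; column 3 has {B,C,D,E,F} → A.
Cell (r6,c6): row 6 has {A,B,D,E,F}; column 6 has {A,B,D,E,F} → C.
Cell (r2,c1): row 2 has {A,B,C,D,F}; column 1 has {A,B,C} → E.
Cell (r3,c1): row 3 has {A,B,C,D,E}; column 1 has {A,B,C,E} → F.
Cell (r5,c1): row 5 has {A,B,C,E,F}; column 1 has {A,B,C,E,F} → D.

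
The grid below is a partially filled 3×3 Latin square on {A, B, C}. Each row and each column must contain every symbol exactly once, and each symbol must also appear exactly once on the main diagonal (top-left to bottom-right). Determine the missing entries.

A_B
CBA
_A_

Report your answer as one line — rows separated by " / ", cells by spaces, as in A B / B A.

(r1,c2): row 1 has {A,B}; column 2 has {A,B}, so it must be C.
(r3,c1): row 3 has {A}; column 1 has {A,C}, so it must be B.
(r3,c3): row 3 has {A,B}; column 3 has {A,B}; the diagonal has {A,B}, so it must be C.

A C B / C B A / B A C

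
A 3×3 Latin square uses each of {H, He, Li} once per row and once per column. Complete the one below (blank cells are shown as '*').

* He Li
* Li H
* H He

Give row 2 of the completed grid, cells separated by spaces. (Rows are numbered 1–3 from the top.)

He Li H

(r1,c1) = H
(r2,c1) = He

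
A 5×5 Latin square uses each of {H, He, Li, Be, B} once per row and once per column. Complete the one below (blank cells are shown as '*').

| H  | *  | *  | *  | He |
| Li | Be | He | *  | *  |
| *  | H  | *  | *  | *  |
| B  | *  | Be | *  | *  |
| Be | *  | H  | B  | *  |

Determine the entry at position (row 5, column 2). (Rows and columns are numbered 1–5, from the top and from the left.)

He

(r2,c4): row 2 has {He,Li,Be}; column 4 has {B}, so it must be H.
(r2,c5): row 2 has {H,He,Li,Be}; column 5 has {He}, so it must be B.
(r3,c1): row 3 has {H}; column 1 has {H,Li,Be,B}, so it must be He.
(r5,c5): row 5 has {H,Be,B}; column 5 has {He,B}, so it must be Li.
(r3,c5): row 3 has {H,He}; column 5 has {He,Li,B}, so it must be Be.
(r4,c5): row 4 has {Be,B}; column 5 has {He,Li,Be,B}, so it must be H.
(r5,c2): row 5 has {H,Li,Be,B}; column 2 has {H,Be}, so it must be He.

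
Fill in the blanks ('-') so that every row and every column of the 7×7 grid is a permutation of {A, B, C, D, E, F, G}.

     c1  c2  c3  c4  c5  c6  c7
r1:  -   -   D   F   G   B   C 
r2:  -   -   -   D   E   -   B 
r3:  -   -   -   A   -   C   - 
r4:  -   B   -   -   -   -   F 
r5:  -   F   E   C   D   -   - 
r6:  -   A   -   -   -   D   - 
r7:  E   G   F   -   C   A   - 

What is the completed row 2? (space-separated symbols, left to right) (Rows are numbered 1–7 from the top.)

(r1,c1) = A
(r1,c2) = E
(r2,c2) = C
(r3,c2) = D
(r4,c5) = A
(r5,c6) = G
(r5,c7) = A
(r7,c4) = B
(r7,c7) = D
(r2,c6) = F
(r4,c6) = E
(r5,c1) = B
(r2,c1) = G
(r2,c3) = A

G C A D E F B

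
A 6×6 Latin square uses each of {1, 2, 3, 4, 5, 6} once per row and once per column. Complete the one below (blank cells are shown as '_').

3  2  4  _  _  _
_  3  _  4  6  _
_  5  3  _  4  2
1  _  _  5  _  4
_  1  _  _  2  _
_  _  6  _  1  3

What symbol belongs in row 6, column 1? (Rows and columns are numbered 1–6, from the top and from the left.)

5

(r1,c5) = 5
(r3,c1) = 6
(r3,c4) = 1
(r4,c2) = 6
(r4,c3) = 2
(r4,c5) = 3
(r5,c3) = 5
(r5,c6) = 6
(r6,c2) = 4
(r6,c4) = 2
(r1,c4) = 6
(r1,c6) = 1
(r2,c3) = 1
(r2,c6) = 5
(r5,c1) = 4
(r5,c4) = 3
(r6,c1) = 5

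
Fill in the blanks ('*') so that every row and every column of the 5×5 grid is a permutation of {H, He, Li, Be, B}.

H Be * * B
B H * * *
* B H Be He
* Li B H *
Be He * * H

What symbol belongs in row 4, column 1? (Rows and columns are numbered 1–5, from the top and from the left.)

He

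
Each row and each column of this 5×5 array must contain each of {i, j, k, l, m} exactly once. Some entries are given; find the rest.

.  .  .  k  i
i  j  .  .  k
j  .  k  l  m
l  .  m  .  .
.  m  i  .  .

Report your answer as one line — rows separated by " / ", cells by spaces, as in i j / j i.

m l j k i / i j l m k / j i k l m / l k m i j / k m i j l

(r1,c1) = m
(r1,c2) = l
(r1,c3) = j
(r2,c3) = l
(r2,c4) = m
(r3,c2) = i
(r4,c2) = k
(r4,c5) = j
(r5,c1) = k
(r5,c4) = j
(r5,c5) = l
(r4,c4) = i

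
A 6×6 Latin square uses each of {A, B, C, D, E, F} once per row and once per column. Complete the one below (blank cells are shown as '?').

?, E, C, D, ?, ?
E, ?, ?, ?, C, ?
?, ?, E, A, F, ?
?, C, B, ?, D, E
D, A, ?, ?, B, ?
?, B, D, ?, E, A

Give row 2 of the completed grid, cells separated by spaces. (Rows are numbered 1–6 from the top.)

(r1,c5) = A
(r3,c2) = D
(r4,c4) = F
(r5,c3) = F
(r5,c6) = C
(r6,c4) = C
(r2,c2) = F
(r2,c3) = A
(r2,c4) = B
(r2,c6) = D

E F A B C D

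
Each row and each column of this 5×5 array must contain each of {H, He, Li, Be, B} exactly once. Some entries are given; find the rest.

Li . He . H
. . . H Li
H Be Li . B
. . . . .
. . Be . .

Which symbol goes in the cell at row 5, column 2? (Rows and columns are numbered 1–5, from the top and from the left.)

row 1 has {H,He,Li}; column 2 has {Be} — only B is left for (r1,c2).
row 1 has {H,He,Li,B}; column 4 has {H} — only Be is left for (r1,c4).
row 2 has {H,Li}; column 2 has {Be,B} — only He is left for (r2,c2).
row 2 has {H,He,Li}; column 3 has {He,Li,Be} — only B is left for (r2,c3).
row 3 has {H,Li,Be,B}; column 4 has {H,Be} — only He is left for (r3,c4).
row 4 is empty so far; column 3 has {He,Li,Be,B} — only H is left for (r4,c3).
row 5 has {Be}; column 5 has {H,Li,B} — only He is left for (r5,c5).
row 2 has {H,He,Li,B}; column 1 has {H,Li} — only Be is left for (r2,c1).
row 4 has {H}; column 2 has {He,Be,B} — only Li is left for (r4,c2).
row 4 has {H,Li}; column 4 has {H,He,Be} — only B is left for (r4,c4).
row 4 has {H,Li,B}; column 5 has {H,He,Li,B} — only Be is left for (r4,c5).
row 5 has {He,Be}; column 1 has {H,Li,Be} — only B is left for (r5,c1).
row 5 has {He,Be,B}; column 2 has {He,Li,Be,B} — only H is left for (r5,c2).

H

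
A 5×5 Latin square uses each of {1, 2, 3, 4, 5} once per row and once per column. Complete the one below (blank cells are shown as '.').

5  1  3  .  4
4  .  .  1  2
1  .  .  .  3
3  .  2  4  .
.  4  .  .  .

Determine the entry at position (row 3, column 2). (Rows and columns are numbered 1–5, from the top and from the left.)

2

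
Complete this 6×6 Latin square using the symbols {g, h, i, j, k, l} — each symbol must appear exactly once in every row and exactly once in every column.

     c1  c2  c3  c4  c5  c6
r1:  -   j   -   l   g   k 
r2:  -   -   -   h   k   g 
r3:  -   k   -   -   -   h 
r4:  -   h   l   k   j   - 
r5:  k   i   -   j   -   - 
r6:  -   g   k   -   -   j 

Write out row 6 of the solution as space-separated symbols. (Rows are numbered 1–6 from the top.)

h g k i l j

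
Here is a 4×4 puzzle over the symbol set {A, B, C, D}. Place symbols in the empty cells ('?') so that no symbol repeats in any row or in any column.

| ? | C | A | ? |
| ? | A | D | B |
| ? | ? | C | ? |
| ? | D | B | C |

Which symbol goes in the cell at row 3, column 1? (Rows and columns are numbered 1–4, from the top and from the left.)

D

At row 1, column 4: row 1 has {A,C}; column 4 has {B,C}; that leaves D.
At row 2, column 1: row 2 has {A,B,D}; column 1 is empty so far; that leaves C.
At row 3, column 2: row 3 has {C}; column 2 has {A,C,D}; that leaves B.
At row 3, column 4: row 3 has {B,C}; column 4 has {B,C,D}; that leaves A.
At row 4, column 1: row 4 has {B,C,D}; column 1 has {C}; that leaves A.
At row 1, column 1: row 1 has {A,C,D}; column 1 has {A,C}; that leaves B.
At row 3, column 1: row 3 has {A,B,C}; column 1 has {A,B,C}; that leaves D.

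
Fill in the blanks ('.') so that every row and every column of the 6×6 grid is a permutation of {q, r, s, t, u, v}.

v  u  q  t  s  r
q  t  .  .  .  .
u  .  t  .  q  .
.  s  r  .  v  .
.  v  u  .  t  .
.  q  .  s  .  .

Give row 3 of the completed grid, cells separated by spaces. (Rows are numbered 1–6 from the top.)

u r t v q s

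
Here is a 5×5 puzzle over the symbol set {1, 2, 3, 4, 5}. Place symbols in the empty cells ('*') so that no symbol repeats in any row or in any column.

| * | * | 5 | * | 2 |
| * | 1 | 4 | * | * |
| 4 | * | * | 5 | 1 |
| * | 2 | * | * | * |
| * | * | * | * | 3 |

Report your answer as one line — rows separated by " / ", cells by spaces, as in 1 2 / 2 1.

1 4 5 3 2 / 3 1 4 2 5 / 4 3 2 5 1 / 5 2 3 1 4 / 2 5 1 4 3

Cell (r2,c5): row 2 has {1,4}; column 5 has {1,2,3} → 5.
Cell (r3,c2): row 3 has {1,4,5}; column 2 has {1,2} → 3.
Cell (r3,c3): row 3 has {1,3,4,5}; column 3 has {4,5} → 2.
Cell (r4,c5): row 4 has {2}; column 5 has {1,2,3,5} → 4.
Cell (r5,c3): row 5 has {3}; column 3 has {2,4,5} → 1.
Cell (r1,c2): row 1 has {2,5}; column 2 has {1,2,3} → 4.
Cell (r4,c3): row 4 has {2,4}; column 3 has {1,2,4,5} → 3.
Cell (r4,c4): row 4 has {2,3,4}; column 4 has {5} → 1.
Cell (r5,c2): row 5 has {1,3}; column 2 has {1,2,3,4} → 5.
Cell (r1,c4): row 1 has {2,4,5}; column 4 has {1,5} → 3.
Cell (r2,c4): row 2 has {1,4,5}; column 4 has {1,3,5} → 2.
Cell (r4,c1): row 4 has {1,2,3,4}; column 1 has {4} → 5.
Cell (r5,c1): row 5 has {1,3,5}; column 1 has {4,5} → 2.
Cell (r5,c4): row 5 has {1,2,3,5}; column 4 has {1,2,3,5} → 4.
Cell (r1,c1): row 1 has {2,3,4,5}; column 1 has {2,4,5} → 1.
Cell (r2,c1): row 2 has {1,2,4,5}; column 1 has {1,2,4,5} → 3.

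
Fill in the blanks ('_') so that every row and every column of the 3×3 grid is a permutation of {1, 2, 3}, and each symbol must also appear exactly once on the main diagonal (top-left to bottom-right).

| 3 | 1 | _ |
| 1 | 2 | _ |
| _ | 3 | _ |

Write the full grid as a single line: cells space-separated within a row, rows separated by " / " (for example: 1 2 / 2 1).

(r1,c3): row 1 has {1,3}; column 3 is empty so far, so it must be 2.
(r2,c3): row 2 has {1,2}; column 3 has {2}, so it must be 3.
(r3,c1): row 3 has {3}; column 1 has {1,3}, so it must be 2.
(r3,c3): row 3 has {2,3}; column 3 has {2,3}; the diagonal has {2,3}, so it must be 1.

3 1 2 / 1 2 3 / 2 3 1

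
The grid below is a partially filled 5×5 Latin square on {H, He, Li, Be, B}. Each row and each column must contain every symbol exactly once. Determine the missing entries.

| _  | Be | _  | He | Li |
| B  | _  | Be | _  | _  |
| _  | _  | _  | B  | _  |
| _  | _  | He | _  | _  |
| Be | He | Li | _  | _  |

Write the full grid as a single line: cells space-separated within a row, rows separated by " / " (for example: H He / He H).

(r1,c1) = H
(r1,c3) = B
(r3,c3) = H
(r4,c1) = Li
(r5,c4) = H
(r5,c5) = B
(r2,c4) = Li
(r3,c1) = He
(r3,c2) = Li
(r3,c5) = Be
(r4,c4) = Be
(r4,c5) = H
(r2,c2) = H
(r2,c5) = He
(r4,c2) = B

H Be B He Li / B H Be Li He / He Li H B Be / Li B He Be H / Be He Li H B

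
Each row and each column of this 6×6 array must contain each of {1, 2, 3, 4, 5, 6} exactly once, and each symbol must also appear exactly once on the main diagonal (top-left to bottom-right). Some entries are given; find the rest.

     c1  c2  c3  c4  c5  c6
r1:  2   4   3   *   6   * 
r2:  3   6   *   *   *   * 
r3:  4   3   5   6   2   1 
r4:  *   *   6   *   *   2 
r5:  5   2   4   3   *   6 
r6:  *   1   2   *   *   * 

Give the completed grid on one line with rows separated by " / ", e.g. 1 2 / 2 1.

2 4 3 1 6 5 / 3 6 1 2 5 4 / 4 3 5 6 2 1 / 1 5 6 4 3 2 / 5 2 4 3 1 6 / 6 1 2 5 4 3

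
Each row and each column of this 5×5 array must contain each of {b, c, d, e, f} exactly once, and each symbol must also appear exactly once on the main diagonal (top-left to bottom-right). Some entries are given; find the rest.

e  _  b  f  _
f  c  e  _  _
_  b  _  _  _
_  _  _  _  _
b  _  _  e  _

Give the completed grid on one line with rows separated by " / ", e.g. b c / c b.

e d b f c / f c e d b / d b f c e / c e d b f / b f c e d

(r1,c2) = d
(r1,c5) = c
(r5,c2) = f
(r5,c5) = d
(r2,c5) = b
(r3,c3) = f
(r3,c5) = e
(r4,c2) = e
(r4,c4) = b
(r4,c5) = f
(r5,c3) = c
(r2,c4) = d
(r3,c4) = c
(r4,c3) = d
(r3,c1) = d
(r4,c1) = c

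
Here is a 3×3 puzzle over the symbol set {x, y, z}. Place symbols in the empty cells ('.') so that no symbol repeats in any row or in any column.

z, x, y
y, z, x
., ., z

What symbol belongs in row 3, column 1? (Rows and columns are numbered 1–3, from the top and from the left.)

x

row 3 has {z}; column 1 has {y,z} — only x is left for (r3,c1).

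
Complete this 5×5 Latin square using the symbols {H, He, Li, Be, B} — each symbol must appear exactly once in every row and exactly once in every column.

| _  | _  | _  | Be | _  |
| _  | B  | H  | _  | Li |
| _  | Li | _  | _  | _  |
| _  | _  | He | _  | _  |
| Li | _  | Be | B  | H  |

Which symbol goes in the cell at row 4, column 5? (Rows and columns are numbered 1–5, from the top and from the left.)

B

(r2,c4) = He
(r3,c3) = B
(r3,c4) = H
(r4,c4) = Li
(r5,c2) = He
(r1,c2) = H
(r1,c3) = Li
(r2,c1) = Be
(r3,c1) = He
(r3,c5) = Be
(r4,c2) = Be
(r4,c5) = B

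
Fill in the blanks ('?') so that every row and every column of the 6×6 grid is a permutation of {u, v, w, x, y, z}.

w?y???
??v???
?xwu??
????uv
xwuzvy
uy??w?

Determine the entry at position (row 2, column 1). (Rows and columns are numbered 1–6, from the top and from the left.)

z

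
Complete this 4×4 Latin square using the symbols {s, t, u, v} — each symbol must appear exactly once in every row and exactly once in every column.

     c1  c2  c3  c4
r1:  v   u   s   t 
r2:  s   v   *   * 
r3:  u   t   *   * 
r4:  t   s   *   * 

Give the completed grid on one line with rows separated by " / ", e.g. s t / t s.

row 2 has {s,v}; column 4 has {t} — only u is left for (r2,c4).
row 3 has {t,u}; column 3 has {s} — only v is left for (r3,c3).
row 3 has {t,u,v}; column 4 has {t,u} — only s is left for (r3,c4).
row 4 has {s,t}; column 3 has {s,v} — only u is left for (r4,c3).
row 4 has {s,t,u}; column 4 has {s,t,u} — only v is left for (r4,c4).
row 2 has {s,u,v}; column 3 has {s,u,v} — only t is left for (r2,c3).

v u s t / s v t u / u t v s / t s u v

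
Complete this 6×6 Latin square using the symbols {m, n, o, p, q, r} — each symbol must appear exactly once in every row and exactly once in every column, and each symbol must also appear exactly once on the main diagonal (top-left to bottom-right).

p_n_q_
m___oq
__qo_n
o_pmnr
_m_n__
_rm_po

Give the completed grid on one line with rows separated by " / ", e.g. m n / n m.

p o n r q m / m n r p o q / r p q o m n / o q p m n r / q m o n r p / n r m q p o

(r1,c2) = o
(r1,c4) = r
(r1,c6) = m
(r2,c2) = n
(r2,c3) = r
(r2,c4) = p
(r3,c1) = r
(r3,c2) = p
(r3,c5) = m
(r4,c2) = q
(r5,c1) = q
(r5,c3) = o
(r5,c5) = r
(r5,c6) = p
(r6,c1) = n
(r6,c4) = q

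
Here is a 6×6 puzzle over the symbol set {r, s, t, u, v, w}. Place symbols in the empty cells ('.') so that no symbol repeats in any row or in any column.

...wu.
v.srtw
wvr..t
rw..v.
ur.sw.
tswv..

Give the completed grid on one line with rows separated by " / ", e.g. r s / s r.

s t v w u r / v u s r t w / w v r u s t / r w u t v s / u r t s w v / t s w v r u

(r1,c1) = s
(r1,c2) = t
(r1,c3) = v
(r1,c6) = r
(r2,c2) = u
(r3,c4) = u
(r3,c5) = s
(r4,c4) = t
(r5,c3) = t
(r5,c6) = v
(r6,c5) = r
(r6,c6) = u
(r4,c3) = u
(r4,c6) = s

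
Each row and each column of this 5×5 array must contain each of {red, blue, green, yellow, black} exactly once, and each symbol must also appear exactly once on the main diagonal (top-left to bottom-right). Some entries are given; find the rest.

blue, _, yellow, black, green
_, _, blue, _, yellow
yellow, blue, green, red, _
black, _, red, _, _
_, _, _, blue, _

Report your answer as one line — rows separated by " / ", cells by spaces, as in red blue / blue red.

blue red yellow black green / red black blue green yellow / yellow blue green red black / black green red yellow blue / green yellow black blue red

row 1 has {blue,green,yellow,black}; column 2 has {blue} — only red is left for (r1,c2).
row 2 has {blue,yellow}; column 2 has {red,blue}; the diagonal has {blue,green} — only black is left for (r2,c2).
row 2 has {blue,yellow,black}; column 4 has {red,blue,black} — only green is left for (r2,c4).
row 3 has {red,blue,green,yellow}; column 5 has {green,yellow} — only black is left for (r3,c5).
row 4 has {red,black}; column 4 has {red,blue,green,black}; the diagonal has {blue,green,black} — only yellow is left for (r4,c4).
row 4 has {red,yellow,black}; column 5 has {green,yellow,black} — only blue is left for (r4,c5).
row 5 has {blue}; column 3 has {red,blue,green,yellow} — only black is left for (r5,c3).
row 5 has {blue,black}; column 5 has {blue,green,yellow,black}; the diagonal has {blue,green,yellow,black} — only red is left for (r5,c5).
row 2 has {blue,green,yellow,black}; column 1 has {blue,yellow,black} — only red is left for (r2,c1).
row 4 has {red,blue,yellow,black}; column 2 has {red,blue,black} — only green is left for (r4,c2).
row 5 has {red,blue,black}; column 1 has {red,blue,yellow,black} — only green is left for (r5,c1).
row 5 has {red,blue,green,black}; column 2 has {red,blue,green,black} — only yellow is left for (r5,c2).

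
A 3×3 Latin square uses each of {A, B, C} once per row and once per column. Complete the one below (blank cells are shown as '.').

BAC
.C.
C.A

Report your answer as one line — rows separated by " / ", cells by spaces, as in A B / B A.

B A C / A C B / C B A

At row 2, column 1: row 2 has {C}; column 1 has {B,C}; that leaves A.
At row 2, column 3: row 2 has {A,C}; column 3 has {A,C}; that leaves B.
At row 3, column 2: row 3 has {A,C}; column 2 has {A,C}; that leaves B.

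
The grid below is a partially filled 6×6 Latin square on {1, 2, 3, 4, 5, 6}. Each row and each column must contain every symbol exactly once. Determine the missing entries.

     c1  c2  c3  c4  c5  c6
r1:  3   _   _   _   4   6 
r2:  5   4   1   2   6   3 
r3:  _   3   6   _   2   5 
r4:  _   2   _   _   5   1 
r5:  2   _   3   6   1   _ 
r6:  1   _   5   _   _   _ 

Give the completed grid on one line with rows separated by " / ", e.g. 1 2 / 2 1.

3 1 2 5 4 6 / 5 4 1 2 6 3 / 4 3 6 1 2 5 / 6 2 4 3 5 1 / 2 5 3 6 1 4 / 1 6 5 4 3 2

(r1,c3) = 2
(r3,c1) = 4
(r3,c4) = 1
(r4,c1) = 6
(r4,c3) = 4
(r4,c4) = 3
(r5,c2) = 5
(r5,c6) = 4
(r6,c2) = 6
(r6,c4) = 4
(r6,c5) = 3
(r6,c6) = 2
(r1,c2) = 1
(r1,c4) = 5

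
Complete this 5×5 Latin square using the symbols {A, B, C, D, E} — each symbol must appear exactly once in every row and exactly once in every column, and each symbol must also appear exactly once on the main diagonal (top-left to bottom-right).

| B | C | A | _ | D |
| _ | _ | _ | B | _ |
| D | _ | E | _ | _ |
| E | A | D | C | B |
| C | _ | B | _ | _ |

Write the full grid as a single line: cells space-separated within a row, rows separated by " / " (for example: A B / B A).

B C A E D / A D C B E / D B E A C / E A D C B / C E B D A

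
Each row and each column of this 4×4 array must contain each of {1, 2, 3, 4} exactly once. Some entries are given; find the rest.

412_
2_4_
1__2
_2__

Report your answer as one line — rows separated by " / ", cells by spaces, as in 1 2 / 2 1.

row 1 has {1,2,4}; column 4 has {2} — only 3 is left for (r1,c4).
row 2 has {2,4}; column 2 has {1,2} — only 3 is left for (r2,c2).
row 2 has {2,3,4}; column 4 has {2,3} — only 1 is left for (r2,c4).
row 3 has {1,2}; column 2 has {1,2,3} — only 4 is left for (r3,c2).
row 3 has {1,2,4}; column 3 has {2,4} — only 3 is left for (r3,c3).
row 4 has {2}; column 1 has {1,2,4} — only 3 is left for (r4,c1).
row 4 has {2,3}; column 3 has {2,3,4} — only 1 is left for (r4,c3).
row 4 has {1,2,3}; column 4 has {1,2,3} — only 4 is left for (r4,c4).

4 1 2 3 / 2 3 4 1 / 1 4 3 2 / 3 2 1 4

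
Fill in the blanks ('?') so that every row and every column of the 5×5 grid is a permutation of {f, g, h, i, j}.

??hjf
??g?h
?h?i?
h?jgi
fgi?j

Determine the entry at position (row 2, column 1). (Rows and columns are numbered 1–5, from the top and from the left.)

(r1,c2) = i
(r2,c4) = f
(r3,c3) = f
(r3,c5) = g
(r4,c2) = f
(r5,c4) = h
(r1,c1) = g
(r2,c2) = j
(r3,c1) = j
(r2,c1) = i

i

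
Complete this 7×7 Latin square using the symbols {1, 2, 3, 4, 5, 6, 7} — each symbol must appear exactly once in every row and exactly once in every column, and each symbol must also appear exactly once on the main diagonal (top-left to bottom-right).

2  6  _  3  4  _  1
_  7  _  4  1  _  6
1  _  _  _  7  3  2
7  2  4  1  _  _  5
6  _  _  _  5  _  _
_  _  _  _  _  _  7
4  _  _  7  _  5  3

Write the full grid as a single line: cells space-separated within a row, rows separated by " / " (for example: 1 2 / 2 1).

2 6 5 3 4 7 1 / 5 7 3 4 1 2 6 / 1 4 6 5 7 3 2 / 7 2 4 1 3 6 5 / 6 3 7 2 5 1 4 / 3 5 1 6 2 4 7 / 4 1 2 7 6 5 3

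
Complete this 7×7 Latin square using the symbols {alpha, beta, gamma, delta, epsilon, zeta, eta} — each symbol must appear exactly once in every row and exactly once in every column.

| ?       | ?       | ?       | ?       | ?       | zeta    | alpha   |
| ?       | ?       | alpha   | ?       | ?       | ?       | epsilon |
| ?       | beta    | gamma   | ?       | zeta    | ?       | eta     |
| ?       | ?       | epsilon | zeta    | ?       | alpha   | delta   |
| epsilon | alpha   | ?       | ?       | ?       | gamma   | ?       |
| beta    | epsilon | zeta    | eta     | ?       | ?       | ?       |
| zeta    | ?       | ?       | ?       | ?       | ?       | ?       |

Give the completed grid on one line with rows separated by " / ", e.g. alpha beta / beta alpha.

(r6,c6) = delta
(r6,c7) = gamma
(r7,c7) = beta
(r3,c6) = epsilon
(r5,c7) = zeta
(r6,c5) = alpha
(r7,c6) = eta
(r2,c6) = beta
(r7,c3) = delta
(r7,c2) = gamma
(r7,c5) = epsilon
(r4,c2) = eta
(r7,c4) = alpha
(r1,c2) = delta
(r2,c2) = zeta
(r3,c4) = delta
(r4,c1) = gamma
(r4,c5) = beta
(r5,c4) = beta
(r1,c1) = eta
(r1,c3) = beta
(r1,c5) = gamma
(r2,c1) = delta
(r2,c4) = gamma
(r2,c5) = eta
(r3,c1) = alpha
(r5,c3) = eta
(r5,c5) = delta
(r1,c4) = epsilon

eta delta beta epsilon gamma zeta alpha / delta zeta alpha gamma eta beta epsilon / alpha beta gamma delta zeta epsilon eta / gamma eta epsilon zeta beta alpha delta / epsilon alpha eta beta delta gamma zeta / beta epsilon zeta eta alpha delta gamma / zeta gamma delta alpha epsilon eta beta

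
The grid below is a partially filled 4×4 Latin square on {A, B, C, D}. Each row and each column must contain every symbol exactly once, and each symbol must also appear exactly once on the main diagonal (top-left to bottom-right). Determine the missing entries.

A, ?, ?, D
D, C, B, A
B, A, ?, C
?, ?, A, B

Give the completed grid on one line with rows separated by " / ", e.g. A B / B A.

row 1 has {A,D}; column 2 has {A,C} — only B is left for (r1,c2).
row 1 has {A,B,D}; column 3 has {A,B} — only C is left for (r1,c3).
row 3 has {A,B,C}; column 3 has {A,B,C}; the diagonal has {A,B,C} — only D is left for (r3,c3).
row 4 has {A,B}; column 1 has {A,B,D} — only C is left for (r4,c1).
row 4 has {A,B,C}; column 2 has {A,B,C} — only D is left for (r4,c2).

A B C D / D C B A / B A D C / C D A B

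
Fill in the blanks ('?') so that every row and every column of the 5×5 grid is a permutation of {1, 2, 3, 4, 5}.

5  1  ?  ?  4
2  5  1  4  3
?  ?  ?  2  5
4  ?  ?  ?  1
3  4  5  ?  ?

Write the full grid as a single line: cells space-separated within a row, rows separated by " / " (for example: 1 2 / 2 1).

5 1 2 3 4 / 2 5 1 4 3 / 1 3 4 2 5 / 4 2 3 5 1 / 3 4 5 1 2

row 1 has {1,4,5}; column 4 has {2,4} — only 3 is left for (r1,c4).
row 3 has {2,5}; column 1 has {2,3,4,5} — only 1 is left for (r3,c1).
row 3 has {1,2,5}; column 2 has {1,4,5} — only 3 is left for (r3,c2).
row 3 has {1,2,3,5}; column 3 has {1,5} — only 4 is left for (r3,c3).
row 4 has {1,4}; column 2 has {1,3,4,5} — only 2 is left for (r4,c2).
row 4 has {1,2,4}; column 3 has {1,4,5} — only 3 is left for (r4,c3).
row 4 has {1,2,3,4}; column 4 has {2,3,4} — only 5 is left for (r4,c4).
row 5 has {3,4,5}; column 4 has {2,3,4,5} — only 1 is left for (r5,c4).
row 5 has {1,3,4,5}; column 5 has {1,3,4,5} — only 2 is left for (r5,c5).
row 1 has {1,3,4,5}; column 3 has {1,3,4,5} — only 2 is left for (r1,c3).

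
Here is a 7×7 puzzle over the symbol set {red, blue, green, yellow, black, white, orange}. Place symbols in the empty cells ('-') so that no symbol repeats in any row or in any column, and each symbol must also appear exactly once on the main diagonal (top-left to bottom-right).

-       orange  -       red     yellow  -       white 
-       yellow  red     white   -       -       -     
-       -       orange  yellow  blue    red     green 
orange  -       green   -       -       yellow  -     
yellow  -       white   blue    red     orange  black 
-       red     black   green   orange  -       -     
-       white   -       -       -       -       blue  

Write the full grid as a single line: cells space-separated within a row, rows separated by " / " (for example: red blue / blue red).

green orange blue red yellow black white / black yellow red white green blue orange / white black orange yellow blue red green / orange blue green black white yellow red / yellow green white blue red orange black / blue red black green orange white yellow / red white yellow orange black green blue

(r1,c3) = blue
(r2,c7) = orange
(r3,c2) = black
(r4,c2) = blue
(r4,c4) = black
(r4,c5) = white
(r4,c7) = red
(r5,c2) = green
(r6,c6) = white
(r6,c7) = yellow
(r7,c3) = yellow
(r7,c4) = orange
(r1,c1) = green
(r1,c6) = black
(r3,c1) = white
(r6,c1) = blue
(r7,c6) = green
(r2,c1) = black
(r2,c5) = green
(r2,c6) = blue
(r7,c1) = red
(r7,c5) = black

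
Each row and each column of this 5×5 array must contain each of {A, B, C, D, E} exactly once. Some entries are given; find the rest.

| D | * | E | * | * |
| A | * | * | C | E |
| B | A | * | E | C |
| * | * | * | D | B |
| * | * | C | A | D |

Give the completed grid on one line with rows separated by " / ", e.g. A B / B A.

D C E B A / A D B C E / B A D E C / C E A D B / E B C A D

Cell (r1,c4): row 1 has {D,E}; column 4 has {A,C,D,E} → B.
Cell (r1,c5): row 1 has {B,D,E}; column 5 has {B,C,D,E} → A.
Cell (r3,c3): row 3 has {A,B,C,E}; column 3 has {C,E} → D.
Cell (r4,c3): row 4 has {B,D}; column 3 has {C,D,E} → A.
Cell (r5,c1): row 5 has {A,C,D}; column 1 has {A,B,D} → E.
Cell (r5,c2): row 5 has {A,C,D,E}; column 2 has {A} → B.
Cell (r1,c2): row 1 has {A,B,D,E}; column 2 has {A,B} → C.
Cell (r2,c2): row 2 has {A,C,E}; column 2 has {A,B,C} → D.
Cell (r2,c3): row 2 has {A,C,D,E}; column 3 has {A,C,D,E} → B.
Cell (r4,c1): row 4 has {A,B,D}; column 1 has {A,B,D,E} → C.
Cell (r4,c2): row 4 has {A,B,C,D}; column 2 has {A,B,C,D} → E.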